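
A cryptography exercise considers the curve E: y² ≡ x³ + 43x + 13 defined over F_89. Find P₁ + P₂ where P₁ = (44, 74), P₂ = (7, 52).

(47, 6)

(44, 74) + (7, 52). λ = (52 - 74)/(7 - 44) ≡ 67/52 mod 89. 52⁻¹ ≡ 12 (mod 89), so λ ≡ 3.
  x = λ² - 44 - 7 = 9 - 51 ≡ 47; y = λ·(44 - 47) - 74 ≡ 6. → (47, 6)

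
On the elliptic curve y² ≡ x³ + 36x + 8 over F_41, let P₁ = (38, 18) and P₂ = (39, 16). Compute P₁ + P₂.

(9, 6)

(38, 18) + (39, 16). λ = (16 - 18)/(39 - 38) ≡ 39/1 mod 41. 1⁻¹ ≡ 1 (mod 41), so λ ≡ 39.
  x = λ² - 38 - 39 = 1521 - 77 ≡ 9; y = λ·(38 - 9) - 18 ≡ 6. → (9, 6)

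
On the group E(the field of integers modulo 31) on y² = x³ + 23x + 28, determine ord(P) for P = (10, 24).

2P: tangent at (10, 24): λ = (3·10² + 23)/(2·24) ≡ 13/17. 17⁻¹ ≡ 11 (mod 31), so λ ≡ 13·11 ≡ 19.
  x = λ² - 10 - 10 = 361 - 20 ≡ 0; y = λ·(10 - 0) - 24 ≡ 11. → (0, 11)
3P: (0, 11) + (10, 24). λ = (24 - 11)/(10 - 0) ≡ 13/10 mod 31. 10⁻¹ ≡ 28 (mod 31) since 10·28 = 280 ≡ 1, so λ ≡ 23.
  x = λ² - 0 - 10 = 529 - 10 ≡ 23; y = λ·(0 - 23) - 11 ≡ 18. → (23, 18)
4P: (23, 18) + (10, 24). λ = (24 - 18)/(10 - 23) ≡ 6/18 mod 31. 18⁻¹ ≡ 19 (mod 31), so λ ≡ 21.
  x = λ² - 23 - 10 = 441 - 33 ≡ 5; y = λ·(23 - 5) - 18 ≡ 19. → (5, 19)
5P: (5, 19) + (10, 24). λ = (24 - 19)/(10 - 5) ≡ 5/5 mod 31. 5⁻¹ ≡ 25 (mod 31), so λ ≡ 1.
  x = λ² - 5 - 10 = 1 - 15 ≡ 17; y = λ·(5 - 17) - 19 ≡ 0. → (17, 0)
6P: (17, 0) + (10, 24). λ = (24 - 0)/(10 - 17) ≡ 24/24 mod 31. 24⁻¹ ≡ 22 (mod 31) since 24·22 = 528 ≡ 1, so λ ≡ 1.
  x = λ² - 17 - 10 = 1 - 27 ≡ 5; y = λ·(17 - 5) - 0 ≡ 12. → (5, 12)
7P: (5, 12) + (10, 24). λ = (24 - 12)/(10 - 5) ≡ 12/5 mod 31. 5⁻¹ ≡ 25 (mod 31), so λ ≡ 21.
  x = λ² - 5 - 10 = 441 - 15 ≡ 23; y = λ·(5 - 23) - 12 ≡ 13. → (23, 13)
8P: (23, 13) + (10, 24). λ = (24 - 13)/(10 - 23) ≡ 11/18 mod 31. 18⁻¹ ≡ 19 (mod 31), so λ ≡ 23.
  x = λ² - 23 - 10 = 529 - 33 ≡ 0; y = λ·(23 - 0) - 13 ≡ 20. → (0, 20)
9P: (0, 20) + (10, 24). λ = (24 - 20)/(10 - 0) ≡ 4/10 mod 31. 10⁻¹ ≡ 28 (mod 31) since 10·28 = 280 ≡ 1, so λ ≡ 19.
  x = λ² - 0 - 10 = 361 - 10 ≡ 10; y = λ·(0 - 10) - 20 ≡ 7. → (10, 7)
10P: (10, 7) + (10, 24): same x and y₁ ≡ -y₂, so the sum is the point at infinity.
10P = the point at infinity, so the order is 10.

10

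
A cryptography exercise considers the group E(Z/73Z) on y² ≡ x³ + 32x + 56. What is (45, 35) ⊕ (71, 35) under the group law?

(45, 35) + (71, 35). λ = (35 - 35)/(71 - 45) ≡ 0/26 mod 73. 26⁻¹ ≡ 59 (mod 73), so λ ≡ 0.
  x = λ² - 45 - 71 = 0 - 116 ≡ 30; y = λ·(45 - 30) - 35 ≡ 38. → (30, 38)

(30, 38)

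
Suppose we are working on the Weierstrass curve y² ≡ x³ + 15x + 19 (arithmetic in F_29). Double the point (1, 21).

(26, 18)

tangent at (1, 21): λ = (3·1² + 15)/(2·21) ≡ 18/13. 13⁻¹ ≡ 9 (mod 29), so λ ≡ 18·9 ≡ 17.
  x = λ² - 1 - 1 = 289 - 2 ≡ 26; y = λ·(1 - 26) - 21 ≡ 18. → (26, 18)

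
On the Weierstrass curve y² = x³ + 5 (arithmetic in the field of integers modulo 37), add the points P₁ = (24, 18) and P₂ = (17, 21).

(24, 18) + (17, 21). λ = (21 - 18)/(17 - 24) ≡ 3/30 mod 37. 30⁻¹ ≡ 21 (mod 37) since 30·21 = 630 ≡ 1, so λ ≡ 26.
  x = λ² - 24 - 17 = 676 - 41 ≡ 6; y = λ·(24 - 6) - 18 ≡ 6. → (6, 6)

(6, 6)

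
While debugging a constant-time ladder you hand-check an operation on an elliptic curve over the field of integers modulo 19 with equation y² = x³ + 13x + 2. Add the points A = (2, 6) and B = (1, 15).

(2, 6) + (1, 15). λ = (15 - 6)/(1 - 2) ≡ 9/18 mod 19. 18⁻¹ ≡ 18 (mod 19), so λ ≡ 10.
  x = λ² - 2 - 1 = 100 - 3 ≡ 2; y = λ·(2 - 2) - 6 ≡ 13. → (2, 13)

(2, 13)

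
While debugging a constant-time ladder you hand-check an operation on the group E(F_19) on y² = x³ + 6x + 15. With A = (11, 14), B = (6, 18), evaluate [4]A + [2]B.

First 4A:
Double-and-add on 4 = (100)₂. Start with A = (11, 14) for the leading 1-bit.
double: tangent at (11, 14): λ = (3·11² + 6)/(2·14) ≡ 8/9. 9⁻¹ ≡ 17 (mod 19) since 9·17 = 153 ≡ 1, so λ ≡ 8·17 ≡ 3.
  x = λ² - 11 - 11 = 9 - 22 ≡ 6; y = λ·(11 - 6) - 14 ≡ 1. → (6, 1)
double: tangent at (6, 1): λ = (3·6² + 6)/(2·1) ≡ 0/2. 2⁻¹ ≡ 10 (mod 19) since 2·10 = 20 ≡ 1, so λ ≡ 0·10 ≡ 0.
  x = λ² - 6 - 6 = 0 - 12 ≡ 7; y = λ·(6 - 7) - 1 ≡ 18. → (7, 18)
4A = (7, 18).
Next 2B:
Repeated addition: build up to 2B.
2B: tangent at (6, 18): λ = (3·6² + 6)/(2·18) ≡ 0/17. 17⁻¹ ≡ 9 (mod 19), so λ ≡ 0·9 ≡ 0.
  x = λ² - 6 - 6 = 0 - 12 ≡ 7; y = λ·(6 - 7) - 18 ≡ 1. → (7, 1)
2B = (7, 1).
Finally 4A + 2B:
(7, 18) + (7, 1): same x and y₁ ≡ -y₂, so the sum is the point at infinity.

O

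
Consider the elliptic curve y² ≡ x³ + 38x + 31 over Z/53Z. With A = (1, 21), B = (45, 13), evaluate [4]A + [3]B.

First 4A:
Repeated addition: build up to 4A.
2A: tangent at (1, 21): λ = (3·1² + 38)/(2·21) ≡ 41/42. 42⁻¹ ≡ 24 (mod 53) since 42·24 = 1008 ≡ 1, so λ ≡ 41·24 ≡ 30.
  x = λ² - 1 - 1 = 900 - 2 ≡ 50; y = λ·(1 - 50) - 21 ≡ 46. → (50, 46)
3A: (50, 46) + (1, 21). λ = (21 - 46)/(1 - 50) ≡ 28/4 mod 53. 4⁻¹ ≡ 40 (mod 53) since 4·40 = 160 ≡ 1, so λ ≡ 7.
  x = λ² - 50 - 1 = 49 - 51 ≡ 51; y = λ·(50 - 51) - 46 ≡ 0. → (51, 0)
4A: (51, 0) + (1, 21). λ = (21 - 0)/(1 - 51) ≡ 21/3 mod 53. 3⁻¹ ≡ 18 (mod 53) since 3·18 = 54 ≡ 1, so λ ≡ 7.
  x = λ² - 51 - 1 = 49 - 52 ≡ 50; y = λ·(51 - 50) - 0 ≡ 7. → (50, 7)
4A = (50, 7).
Next 3B:
Repeated addition: build up to 3B.
2B: tangent at (45, 13): λ = (3·45² + 38)/(2·13) ≡ 18/26. 26⁻¹ ≡ 51 (mod 53) since 26·51 = 1326 ≡ 1, so λ ≡ 18·51 ≡ 17.
  x = λ² - 45 - 45 = 289 - 90 ≡ 40; y = λ·(45 - 40) - 13 ≡ 19. → (40, 19)
3B: (40, 19) + (45, 13). λ = (13 - 19)/(45 - 40) ≡ 47/5 mod 53. 5⁻¹ ≡ 32 (mod 53) since 5·32 = 160 ≡ 1, so λ ≡ 20.
  x = λ² - 40 - 45 = 400 - 85 ≡ 50; y = λ·(40 - 50) - 19 ≡ 46. → (50, 46)
3B = (50, 46).
Finally 4A + 3B:
(50, 7) + (50, 46): same x and y₁ ≡ -y₂, so the sum is the point at infinity.

O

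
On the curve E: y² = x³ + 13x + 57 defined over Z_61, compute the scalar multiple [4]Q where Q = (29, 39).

Double-and-add on 4 = (100)₂. Start with Q = (29, 39) for the leading 1-bit.
double: tangent at (29, 39): λ = (3·29² + 13)/(2·39) ≡ 35/17. 17⁻¹ ≡ 18 (mod 61), so λ ≡ 35·18 ≡ 20.
  x = λ² - 29 - 29 = 400 - 58 ≡ 37; y = λ·(29 - 37) - 39 ≡ 45. → (37, 45)
double: tangent at (37, 45): λ = (3·37² + 13)/(2·45) ≡ 33/29. 29⁻¹ ≡ 40 (mod 61), so λ ≡ 33·40 ≡ 39.
  x = λ² - 37 - 37 = 1521 - 74 ≡ 44; y = λ·(37 - 44) - 45 ≡ 48. → (44, 48)

(44, 48)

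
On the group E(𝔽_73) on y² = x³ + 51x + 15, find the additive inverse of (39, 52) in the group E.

(39, 21)

-(39, 52) = (39, -52 mod 73) = (39, 21).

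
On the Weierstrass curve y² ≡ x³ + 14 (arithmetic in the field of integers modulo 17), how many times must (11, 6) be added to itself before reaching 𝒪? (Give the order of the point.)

2P: tangent at (11, 6): λ = (3·11² + 0)/(2·6) ≡ 6/12. 12⁻¹ ≡ 10 (mod 17), so λ ≡ 6·10 ≡ 9.
  x = λ² - 11 - 11 = 81 - 22 ≡ 8; y = λ·(11 - 8) - 6 ≡ 4. → (8, 4)
3P: (8, 4) + (11, 6). λ = (6 - 4)/(11 - 8) ≡ 2/3 mod 17. 3⁻¹ ≡ 6 (mod 17), so λ ≡ 12.
  x = λ² - 8 - 11 = 144 - 19 ≡ 6; y = λ·(8 - 6) - 4 ≡ 3. → (6, 3)
4P: (6, 3) + (11, 6). λ = (6 - 3)/(11 - 6) ≡ 3/5 mod 17. 5⁻¹ ≡ 7 (mod 17), so λ ≡ 4.
  x = λ² - 6 - 11 = 16 - 17 ≡ 16; y = λ·(6 - 16) - 3 ≡ 8. → (16, 8)
5P: (16, 8) + (11, 6). λ = (6 - 8)/(11 - 16) ≡ 15/12 mod 17. 12⁻¹ ≡ 10 (mod 17) since 12·10 = 120 ≡ 1, so λ ≡ 14.
  x = λ² - 16 - 11 = 196 - 27 ≡ 16; y = λ·(16 - 16) - 8 ≡ 9. → (16, 9)
6P: (16, 9) + (11, 6). λ = (6 - 9)/(11 - 16) ≡ 14/12 mod 17. 12⁻¹ ≡ 10 (mod 17) since 12·10 = 120 ≡ 1, so λ ≡ 4.
  x = λ² - 16 - 11 = 16 - 27 ≡ 6; y = λ·(16 - 6) - 9 ≡ 14. → (6, 14)
7P: (6, 14) + (11, 6). λ = (6 - 14)/(11 - 6) ≡ 9/5 mod 17. 5⁻¹ ≡ 7 (mod 17) since 5·7 = 35 ≡ 1, so λ ≡ 12.
  x = λ² - 6 - 11 = 144 - 17 ≡ 8; y = λ·(6 - 8) - 14 ≡ 13. → (8, 13)
8P: (8, 13) + (11, 6). λ = (6 - 13)/(11 - 8) ≡ 10/3 mod 17. 3⁻¹ ≡ 6 (mod 17) since 3·6 = 18 ≡ 1, so λ ≡ 9.
  x = λ² - 8 - 11 = 81 - 19 ≡ 11; y = λ·(8 - 11) - 13 ≡ 11. → (11, 11)
9P: (11, 11) + (11, 6): same x and y₁ ≡ -y₂, so the sum is 𝒪.
9P = 𝒪, so the order is 9.

9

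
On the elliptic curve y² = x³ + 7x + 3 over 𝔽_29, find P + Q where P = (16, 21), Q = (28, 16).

(18, 4)

(16, 21) + (28, 16). λ = (16 - 21)/(28 - 16) ≡ 24/12 mod 29. 12⁻¹ ≡ 17 (mod 29), so λ ≡ 2.
  x = λ² - 16 - 28 = 4 - 44 ≡ 18; y = λ·(16 - 18) - 21 ≡ 4. → (18, 4)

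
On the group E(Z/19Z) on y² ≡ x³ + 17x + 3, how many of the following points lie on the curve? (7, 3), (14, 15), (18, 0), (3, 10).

(7, 3): 3² ≡ 9, rhs ≡ 9 → on.
(14, 15): 15² ≡ 16, rhs ≡ 2 → off.
(18, 0): 0² ≡ 0, rhs ≡ 4 → off.
(3, 10): 10² ≡ 5, rhs ≡ 5 → on.

2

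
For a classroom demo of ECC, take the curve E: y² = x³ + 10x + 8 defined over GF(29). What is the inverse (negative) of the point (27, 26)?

-(27, 26) = (27, -26 mod 29) = (27, 3).

(27, 3)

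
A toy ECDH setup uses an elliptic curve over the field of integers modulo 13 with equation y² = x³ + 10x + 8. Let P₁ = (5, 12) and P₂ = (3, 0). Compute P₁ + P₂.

(2, 6)

(5, 12) + (3, 0). λ = (0 - 12)/(3 - 5) ≡ 1/11 mod 13. 11⁻¹ ≡ 6 (mod 13), so λ ≡ 6.
  x = λ² - 5 - 3 = 36 - 8 ≡ 2; y = λ·(5 - 2) - 12 ≡ 6. → (2, 6)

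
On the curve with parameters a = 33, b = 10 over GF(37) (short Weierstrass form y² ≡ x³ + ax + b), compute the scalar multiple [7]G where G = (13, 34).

Repeated addition: build up to 7G.
2G: tangent at (13, 34): λ = (3·13² + 33)/(2·34) ≡ 22/31. 31⁻¹ ≡ 6 (mod 37) since 31·6 = 186 ≡ 1, so λ ≡ 22·6 ≡ 21.
  x = λ² - 13 - 13 = 441 - 26 ≡ 8; y = λ·(13 - 8) - 34 ≡ 34. → (8, 34)
3G: (8, 34) + (13, 34). λ = (34 - 34)/(13 - 8) ≡ 0/5 mod 37. 5⁻¹ ≡ 15 (mod 37) since 5·15 = 75 ≡ 1, so λ ≡ 0.
  x = λ² - 8 - 13 = 0 - 21 ≡ 16; y = λ·(8 - 16) - 34 ≡ 3. → (16, 3)
4G: (16, 3) + (13, 34). λ = (34 - 3)/(13 - 16) ≡ 31/34 mod 37. 34⁻¹ ≡ 12 (mod 37), so λ ≡ 2.
  x = λ² - 16 - 13 = 4 - 29 ≡ 12; y = λ·(16 - 12) - 3 ≡ 5. → (12, 5)
5G: (12, 5) + (13, 34). λ = (34 - 5)/(13 - 12) ≡ 29/1 mod 37. 1⁻¹ ≡ 1 (mod 37), so λ ≡ 29.
  x = λ² - 12 - 13 = 841 - 25 ≡ 2; y = λ·(12 - 2) - 5 ≡ 26. → (2, 26)
6G: (2, 26) + (13, 34). λ = (34 - 26)/(13 - 2) ≡ 8/11 mod 37. 11⁻¹ ≡ 27 (mod 37) since 11·27 = 297 ≡ 1, so λ ≡ 31.
  x = λ² - 2 - 13 = 961 - 15 ≡ 21; y = λ·(2 - 21) - 26 ≡ 14. → (21, 14)
7G: (21, 14) + (13, 34). λ = (34 - 14)/(13 - 21) ≡ 20/29 mod 37. 29⁻¹ ≡ 23 (mod 37) since 29·23 = 667 ≡ 1, so λ ≡ 16.
  x = λ² - 21 - 13 = 256 - 34 ≡ 0; y = λ·(21 - 0) - 14 ≡ 26. → (0, 26)

(0, 26)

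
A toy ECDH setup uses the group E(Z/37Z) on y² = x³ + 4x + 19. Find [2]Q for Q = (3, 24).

tangent at (3, 24): λ = (3·3² + 4)/(2·24) ≡ 31/11. 11⁻¹ ≡ 27 (mod 37) since 11·27 = 297 ≡ 1, so λ ≡ 31·27 ≡ 23.
  x = λ² - 3 - 3 = 529 - 6 ≡ 5; y = λ·(3 - 5) - 24 ≡ 4. → (5, 4)

(5, 4)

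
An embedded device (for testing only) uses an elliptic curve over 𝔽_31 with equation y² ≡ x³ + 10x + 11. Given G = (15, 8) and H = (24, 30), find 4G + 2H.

(24, 30)

First 4G:
Double-and-add on 4 = (100)₂. Start with G = (15, 8) for the leading 1-bit.
double: tangent at (15, 8): λ = (3·15² + 10)/(2·8) ≡ 3/16. 16⁻¹ ≡ 2 (mod 31) since 16·2 = 32 ≡ 1, so λ ≡ 3·2 ≡ 6.
  x = λ² - 15 - 15 = 36 - 30 ≡ 6; y = λ·(15 - 6) - 8 ≡ 15. → (6, 15)
double: tangent at (6, 15): λ = (3·6² + 10)/(2·15) ≡ 25/30. 30⁻¹ ≡ 30 (mod 31), so λ ≡ 25·30 ≡ 6.
  x = λ² - 6 - 6 = 36 - 12 ≡ 24; y = λ·(6 - 24) - 15 ≡ 1. → (24, 1)
4G = (24, 1).
Next 2H:
Repeated addition: build up to 2H.
2H: tangent at (24, 30): λ = (3·24² + 10)/(2·30) ≡ 2/29. 29⁻¹ ≡ 15 (mod 31) since 29·15 = 435 ≡ 1, so λ ≡ 2·15 ≡ 30.
  x = λ² - 24 - 24 = 900 - 48 ≡ 15; y = λ·(24 - 15) - 30 ≡ 23. → (15, 23)
2H = (15, 23).
Finally 4G + 2H:
(24, 1) + (15, 23). λ = (23 - 1)/(15 - 24) ≡ 22/22 mod 31. 22⁻¹ ≡ 24 (mod 31) since 22·24 = 528 ≡ 1, so λ ≡ 1.
  x = λ² - 24 - 15 = 1 - 39 ≡ 24; y = λ·(24 - 24) - 1 ≡ 30. → (24, 30)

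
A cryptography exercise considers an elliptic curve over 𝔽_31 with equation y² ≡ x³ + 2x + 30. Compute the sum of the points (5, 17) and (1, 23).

(5, 17) + (1, 23). λ = (23 - 17)/(1 - 5) ≡ 6/27 mod 31. 27⁻¹ ≡ 23 (mod 31) since 27·23 = 621 ≡ 1, so λ ≡ 14.
  x = λ² - 5 - 1 = 196 - 6 ≡ 4; y = λ·(5 - 4) - 17 ≡ 28. → (4, 28)

(4, 28)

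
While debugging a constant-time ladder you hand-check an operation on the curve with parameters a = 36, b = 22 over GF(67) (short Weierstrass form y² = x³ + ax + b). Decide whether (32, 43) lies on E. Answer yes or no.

yes

y² = 43² ≡ 40; x³ + 36x + 22 = 33942 ≡ 40 (mod 67). 40 = 40.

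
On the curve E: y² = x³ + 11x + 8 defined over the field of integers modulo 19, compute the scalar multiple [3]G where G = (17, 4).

Repeated addition: build up to 3G.
2G: tangent at (17, 4): λ = (3·17² + 11)/(2·4) ≡ 4/8. 8⁻¹ ≡ 12 (mod 19), so λ ≡ 4·12 ≡ 10.
  x = λ² - 17 - 17 = 100 - 34 ≡ 9; y = λ·(17 - 9) - 4 ≡ 0. → (9, 0)
3G: (9, 0) + (17, 4). λ = (4 - 0)/(17 - 9) ≡ 4/8 mod 19. 8⁻¹ ≡ 12 (mod 19) since 8·12 = 96 ≡ 1, so λ ≡ 10.
  x = λ² - 9 - 17 = 100 - 26 ≡ 17; y = λ·(9 - 17) - 0 ≡ 15. → (17, 15)

(17, 15)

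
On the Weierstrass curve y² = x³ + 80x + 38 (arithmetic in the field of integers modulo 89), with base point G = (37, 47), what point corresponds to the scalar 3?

Repeated addition: build up to 3G.
2G: tangent at (37, 47): λ = (3·37² + 80)/(2·47) ≡ 4/5. 5⁻¹ ≡ 18 (mod 89) since 5·18 = 90 ≡ 1, so λ ≡ 4·18 ≡ 72.
  x = λ² - 37 - 37 = 5184 - 74 ≡ 37; y = λ·(37 - 37) - 47 ≡ 42. → (37, 42)
3G: (37, 42) + (37, 47): same x and y₁ ≡ -y₂, so the sum is ∞.

O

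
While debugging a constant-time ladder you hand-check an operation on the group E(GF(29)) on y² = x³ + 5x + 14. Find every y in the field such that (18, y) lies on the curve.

7, 22

x³ + 5x + 14 = 5936 ≡ 20 (mod 29).
Square roots of 20 mod 29: 7 and 22 (since 7² = 49 ≡ 20).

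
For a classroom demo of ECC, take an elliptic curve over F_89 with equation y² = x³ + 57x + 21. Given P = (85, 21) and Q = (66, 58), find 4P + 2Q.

First 4P:
Double-and-add on 4 = (100)₂. Start with P = (85, 21) for the leading 1-bit.
double: tangent at (85, 21): λ = (3·85² + 57)/(2·21) ≡ 16/42. 42⁻¹ ≡ 53 (mod 89), so λ ≡ 16·53 ≡ 47.
  x = λ² - 85 - 85 = 2209 - 170 ≡ 81; y = λ·(85 - 81) - 21 ≡ 78. → (81, 78)
double: tangent at (81, 78): λ = (3·81² + 57)/(2·78) ≡ 71/67. 67⁻¹ ≡ 4 (mod 89) since 67·4 = 268 ≡ 1, so λ ≡ 71·4 ≡ 17.
  x = λ² - 81 - 81 = 289 - 162 ≡ 38; y = λ·(81 - 38) - 78 ≡ 30. → (38, 30)
4P = (38, 30).
Next 2Q:
Repeated addition: build up to 2Q.
2Q: tangent at (66, 58): λ = (3·66² + 57)/(2·58) ≡ 42/27. 27⁻¹ ≡ 33 (mod 89), so λ ≡ 42·33 ≡ 51.
  x = λ² - 66 - 66 = 2601 - 132 ≡ 66; y = λ·(66 - 66) - 58 ≡ 31. → (66, 31)
2Q = (66, 31).
Finally 4P + 2Q:
(38, 30) + (66, 31). λ = (31 - 30)/(66 - 38) ≡ 1/28 mod 89. 28⁻¹ ≡ 35 (mod 89) since 28·35 = 980 ≡ 1, so λ ≡ 35.
  x = λ² - 38 - 66 = 1225 - 104 ≡ 53; y = λ·(38 - 53) - 30 ≡ 68. → (53, 68)

(53, 68)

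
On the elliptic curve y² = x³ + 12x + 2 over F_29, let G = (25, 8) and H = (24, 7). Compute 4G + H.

(23, 27)

First 4G:
Repeated addition: build up to 4G.
2G: tangent at (25, 8): λ = (3·25² + 12)/(2·8) ≡ 2/16. 16⁻¹ ≡ 20 (mod 29) since 16·20 = 320 ≡ 1, so λ ≡ 2·20 ≡ 11.
  x = λ² - 25 - 25 = 121 - 50 ≡ 13; y = λ·(25 - 13) - 8 ≡ 8. → (13, 8)
3G: (13, 8) + (25, 8). λ = (8 - 8)/(25 - 13) ≡ 0/12 mod 29. 12⁻¹ ≡ 17 (mod 29) since 12·17 = 204 ≡ 1, so λ ≡ 0.
  x = λ² - 13 - 25 = 0 - 38 ≡ 20; y = λ·(13 - 20) - 8 ≡ 21. → (20, 21)
4G: (20, 21) + (25, 8). λ = (8 - 21)/(25 - 20) ≡ 16/5 mod 29. 5⁻¹ ≡ 6 (mod 29), so λ ≡ 9.
  x = λ² - 20 - 25 = 81 - 45 ≡ 7; y = λ·(20 - 7) - 21 ≡ 9. → (7, 9)
4G = (7, 9).
Finally 4G + H:
(7, 9) + (24, 7). λ = (7 - 9)/(24 - 7) ≡ 27/17 mod 29. 17⁻¹ ≡ 12 (mod 29) since 17·12 = 204 ≡ 1, so λ ≡ 5.
  x = λ² - 7 - 24 = 25 - 31 ≡ 23; y = λ·(7 - 23) - 9 ≡ 27. → (23, 27)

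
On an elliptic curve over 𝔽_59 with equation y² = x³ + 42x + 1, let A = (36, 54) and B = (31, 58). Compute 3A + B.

First 3A:
Repeated addition: build up to 3A.
2A: tangent at (36, 54): λ = (3·36² + 42)/(2·54) ≡ 36/49. 49⁻¹ ≡ 53 (mod 59), so λ ≡ 36·53 ≡ 20.
  x = λ² - 36 - 36 = 400 - 72 ≡ 33; y = λ·(36 - 33) - 54 ≡ 6. → (33, 6)
3A: (33, 6) + (36, 54). λ = (54 - 6)/(36 - 33) ≡ 48/3 mod 59. 3⁻¹ ≡ 20 (mod 59) since 3·20 = 60 ≡ 1, so λ ≡ 16.
  x = λ² - 33 - 36 = 256 - 69 ≡ 10; y = λ·(33 - 10) - 6 ≡ 8. → (10, 8)
3A = (10, 8).
Finally 3A + B:
(10, 8) + (31, 58). λ = (58 - 8)/(31 - 10) ≡ 50/21 mod 59. 21⁻¹ ≡ 45 (mod 59), so λ ≡ 8.
  x = λ² - 10 - 31 = 64 - 41 ≡ 23; y = λ·(10 - 23) - 8 ≡ 6. → (23, 6)

(23, 6)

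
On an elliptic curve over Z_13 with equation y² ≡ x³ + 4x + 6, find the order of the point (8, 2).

7

2P: tangent at (8, 2): λ = (3·8² + 4)/(2·2) ≡ 1/4. 4⁻¹ ≡ 10 (mod 13) since 4·10 = 40 ≡ 1, so λ ≡ 1·10 ≡ 10.
  x = λ² - 8 - 8 = 100 - 16 ≡ 6; y = λ·(8 - 6) - 2 ≡ 5. → (6, 5)
3P: (6, 5) + (8, 2). λ = (2 - 5)/(8 - 6) ≡ 10/2 mod 13. 2⁻¹ ≡ 7 (mod 13), so λ ≡ 5.
  x = λ² - 6 - 8 = 25 - 14 ≡ 11; y = λ·(6 - 11) - 5 ≡ 9. → (11, 9)
4P: (11, 9) + (8, 2). λ = (2 - 9)/(8 - 11) ≡ 6/10 mod 13. 10⁻¹ ≡ 4 (mod 13) since 10·4 = 40 ≡ 1, so λ ≡ 11.
  x = λ² - 11 - 8 = 121 - 19 ≡ 11; y = λ·(11 - 11) - 9 ≡ 4. → (11, 4)
5P: (11, 4) + (8, 2). λ = (2 - 4)/(8 - 11) ≡ 11/10 mod 13. 10⁻¹ ≡ 4 (mod 13) since 10·4 = 40 ≡ 1, so λ ≡ 5.
  x = λ² - 11 - 8 = 25 - 19 ≡ 6; y = λ·(11 - 6) - 4 ≡ 8. → (6, 8)
6P: (6, 8) + (8, 2). λ = (2 - 8)/(8 - 6) ≡ 7/2 mod 13. 2⁻¹ ≡ 7 (mod 13), so λ ≡ 10.
  x = λ² - 6 - 8 = 100 - 14 ≡ 8; y = λ·(6 - 8) - 8 ≡ 11. → (8, 11)
7P: (8, 11) + (8, 2): same x and y₁ ≡ -y₂, so the sum is O.
7P = O, so the order is 7.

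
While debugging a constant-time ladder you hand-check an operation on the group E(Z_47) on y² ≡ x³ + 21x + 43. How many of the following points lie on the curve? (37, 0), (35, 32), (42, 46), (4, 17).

2

(37, 0): 0² ≡ 0, rhs ≡ 8 → off.
(35, 32): 32² ≡ 37, rhs ≡ 37 → on.
(42, 46): 46² ≡ 1, rhs ≡ 1 → on.
(4, 17): 17² ≡ 7, rhs ≡ 3 → off.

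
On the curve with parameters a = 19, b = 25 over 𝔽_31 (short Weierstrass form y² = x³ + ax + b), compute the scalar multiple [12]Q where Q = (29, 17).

(27, 28)

Double-and-add on 12 = (1100)₂. Start with Q = (29, 17) for the leading 1-bit.
double: tangent at (29, 17): λ = (3·29² + 19)/(2·17) ≡ 0/3. 3⁻¹ ≡ 21 (mod 31) since 3·21 = 63 ≡ 1, so λ ≡ 0·21 ≡ 0.
  x = λ² - 29 - 29 = 0 - 58 ≡ 4; y = λ·(29 - 4) - 17 ≡ 14. → (4, 14)
add Q: (4, 14) + (29, 17). λ = (17 - 14)/(29 - 4) ≡ 3/25 mod 31. 25⁻¹ ≡ 5 (mod 31), so λ ≡ 15.
  x = λ² - 4 - 29 = 225 - 33 ≡ 6; y = λ·(4 - 6) - 14 ≡ 18. → (6, 18)
double: tangent at (6, 18): λ = (3·6² + 19)/(2·18) ≡ 3/5. 5⁻¹ ≡ 25 (mod 31), so λ ≡ 3·25 ≡ 13.
  x = λ² - 6 - 6 = 169 - 12 ≡ 2; y = λ·(6 - 2) - 18 ≡ 3. → (2, 3)
double: tangent at (2, 3): λ = (3·2² + 19)/(2·3) ≡ 0/6. 6⁻¹ ≡ 26 (mod 31) since 6·26 = 156 ≡ 1, so λ ≡ 0·26 ≡ 0.
  x = λ² - 2 - 2 = 0 - 4 ≡ 27; y = λ·(2 - 27) - 3 ≡ 28. → (27, 28)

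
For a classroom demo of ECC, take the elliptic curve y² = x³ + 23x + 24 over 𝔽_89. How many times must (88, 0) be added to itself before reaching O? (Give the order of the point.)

2

2P: (88, 0) + (88, 0): same x and y₁ ≡ -y₂, so the sum is O.
2P = O, so the order is 2.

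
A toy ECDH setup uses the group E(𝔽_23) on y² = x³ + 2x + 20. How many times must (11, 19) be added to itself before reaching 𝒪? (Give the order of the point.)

2P: tangent at (11, 19): λ = (3·11² + 2)/(2·19) ≡ 20/15. 15⁻¹ ≡ 20 (mod 23), so λ ≡ 20·20 ≡ 9.
  x = λ² - 11 - 11 = 81 - 22 ≡ 13; y = λ·(11 - 13) - 19 ≡ 9. → (13, 9)
3P: (13, 9) + (11, 19). λ = (19 - 9)/(11 - 13) ≡ 10/21 mod 23. 21⁻¹ ≡ 11 (mod 23) since 21·11 = 231 ≡ 1, so λ ≡ 18.
  x = λ² - 13 - 11 = 324 - 24 ≡ 1; y = λ·(13 - 1) - 9 ≡ 0. → (1, 0)
4P: (1, 0) + (11, 19). λ = (19 - 0)/(11 - 1) ≡ 19/10 mod 23. 10⁻¹ ≡ 7 (mod 23) since 10·7 = 70 ≡ 1, so λ ≡ 18.
  x = λ² - 1 - 11 = 324 - 12 ≡ 13; y = λ·(1 - 13) - 0 ≡ 14. → (13, 14)
5P: (13, 14) + (11, 19). λ = (19 - 14)/(11 - 13) ≡ 5/21 mod 23. 21⁻¹ ≡ 11 (mod 23) since 21·11 = 231 ≡ 1, so λ ≡ 9.
  x = λ² - 13 - 11 = 81 - 24 ≡ 11; y = λ·(13 - 11) - 14 ≡ 4. → (11, 4)
6P: (11, 4) + (11, 19): same x and y₁ ≡ -y₂, so the sum is 𝒪.
6P = 𝒪, so the order is 6.

6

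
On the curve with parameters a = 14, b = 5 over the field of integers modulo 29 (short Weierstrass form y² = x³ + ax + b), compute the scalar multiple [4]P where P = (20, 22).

(19, 5)

Double-and-add on 4 = (100)₂. Start with P = (20, 22) for the leading 1-bit.
double: tangent at (20, 22): λ = (3·20² + 14)/(2·22) ≡ 25/15. 15⁻¹ ≡ 2 (mod 29), so λ ≡ 25·2 ≡ 21.
  x = λ² - 20 - 20 = 441 - 40 ≡ 24; y = λ·(20 - 24) - 22 ≡ 10. → (24, 10)
double: tangent at (24, 10): λ = (3·24² + 14)/(2·10) ≡ 2/20. 20⁻¹ ≡ 16 (mod 29), so λ ≡ 2·16 ≡ 3.
  x = λ² - 24 - 24 = 9 - 48 ≡ 19; y = λ·(24 - 19) - 10 ≡ 5. → (19, 5)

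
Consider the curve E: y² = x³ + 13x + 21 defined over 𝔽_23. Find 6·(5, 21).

Write Q = (5, 21).
Repeated addition: build up to 6Q.
2Q: tangent at (5, 21): λ = (3·5² + 13)/(2·21) ≡ 19/19. 19⁻¹ ≡ 17 (mod 23), so λ ≡ 19·17 ≡ 1.
  x = λ² - 5 - 5 = 1 - 10 ≡ 14; y = λ·(5 - 14) - 21 ≡ 16. → (14, 16)
3Q: (14, 16) + (5, 21). λ = (21 - 16)/(5 - 14) ≡ 5/14 mod 23. 14⁻¹ ≡ 5 (mod 23) since 14·5 = 70 ≡ 1, so λ ≡ 2.
  x = λ² - 14 - 5 = 4 - 19 ≡ 8; y = λ·(14 - 8) - 16 ≡ 19. → (8, 19)
4Q: (8, 19) + (5, 21). λ = (21 - 19)/(5 - 8) ≡ 2/20 mod 23. 20⁻¹ ≡ 15 (mod 23), so λ ≡ 7.
  x = λ² - 8 - 5 = 49 - 13 ≡ 13; y = λ·(8 - 13) - 19 ≡ 15. → (13, 15)
5Q: (13, 15) + (5, 21). λ = (21 - 15)/(5 - 13) ≡ 6/15 mod 23. 15⁻¹ ≡ 20 (mod 23), so λ ≡ 5.
  x = λ² - 13 - 5 = 25 - 18 ≡ 7; y = λ·(13 - 7) - 15 ≡ 15. → (7, 15)
6Q: (7, 15) + (5, 21). λ = (21 - 15)/(5 - 7) ≡ 6/21 mod 23. 21⁻¹ ≡ 11 (mod 23), so λ ≡ 20.
  x = λ² - 7 - 5 = 400 - 12 ≡ 20; y = λ·(7 - 20) - 15 ≡ 1. → (20, 1)

(20, 1)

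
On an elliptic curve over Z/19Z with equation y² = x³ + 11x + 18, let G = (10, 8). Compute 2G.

tangent at (10, 8): λ = (3·10² + 11)/(2·8) ≡ 7/16. 16⁻¹ ≡ 6 (mod 19) since 16·6 = 96 ≡ 1, so λ ≡ 7·6 ≡ 4.
  x = λ² - 10 - 10 = 16 - 20 ≡ 15; y = λ·(10 - 15) - 8 ≡ 10. → (15, 10)

(15, 10)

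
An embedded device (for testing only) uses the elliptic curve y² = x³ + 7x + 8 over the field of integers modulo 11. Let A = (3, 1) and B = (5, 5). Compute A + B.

(7, 2)

(3, 1) + (5, 5). λ = (5 - 1)/(5 - 3) ≡ 4/2 mod 11. 2⁻¹ ≡ 6 (mod 11) since 2·6 = 12 ≡ 1, so λ ≡ 2.
  x = λ² - 3 - 5 = 4 - 8 ≡ 7; y = λ·(3 - 7) - 1 ≡ 2. → (7, 2)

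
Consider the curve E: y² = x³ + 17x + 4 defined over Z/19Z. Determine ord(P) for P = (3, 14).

2P: tangent at (3, 14): λ = (3·3² + 17)/(2·14) ≡ 6/9. 9⁻¹ ≡ 17 (mod 19) since 9·17 = 153 ≡ 1, so λ ≡ 6·17 ≡ 7.
  x = λ² - 3 - 3 = 49 - 6 ≡ 5; y = λ·(3 - 5) - 14 ≡ 10. → (5, 10)
3P: (5, 10) + (3, 14). λ = (14 - 10)/(3 - 5) ≡ 4/17 mod 19. 17⁻¹ ≡ 9 (mod 19) since 17·9 = 153 ≡ 1, so λ ≡ 17.
  x = λ² - 5 - 3 = 289 - 8 ≡ 15; y = λ·(5 - 15) - 10 ≡ 10. → (15, 10)
4P: (15, 10) + (3, 14). λ = (14 - 10)/(3 - 15) ≡ 4/7 mod 19. 7⁻¹ ≡ 11 (mod 19), so λ ≡ 6.
  x = λ² - 15 - 3 = 36 - 18 ≡ 18; y = λ·(15 - 18) - 10 ≡ 10. → (18, 10)
5P: (18, 10) + (3, 14). λ = (14 - 10)/(3 - 18) ≡ 4/4 mod 19. 4⁻¹ ≡ 5 (mod 19), so λ ≡ 1.
  x = λ² - 18 - 3 = 1 - 21 ≡ 18; y = λ·(18 - 18) - 10 ≡ 9. → (18, 9)
6P: (18, 9) + (3, 14). λ = (14 - 9)/(3 - 18) ≡ 5/4 mod 19. 4⁻¹ ≡ 5 (mod 19), so λ ≡ 6.
  x = λ² - 18 - 3 = 36 - 21 ≡ 15; y = λ·(18 - 15) - 9 ≡ 9. → (15, 9)
7P: (15, 9) + (3, 14). λ = (14 - 9)/(3 - 15) ≡ 5/7 mod 19. 7⁻¹ ≡ 11 (mod 19), so λ ≡ 17.
  x = λ² - 15 - 3 = 289 - 18 ≡ 5; y = λ·(15 - 5) - 9 ≡ 9. → (5, 9)
8P: (5, 9) + (3, 14). λ = (14 - 9)/(3 - 5) ≡ 5/17 mod 19. 17⁻¹ ≡ 9 (mod 19), so λ ≡ 7.
  x = λ² - 5 - 3 = 49 - 8 ≡ 3; y = λ·(5 - 3) - 9 ≡ 5. → (3, 5)
9P: (3, 5) + (3, 14): same x and y₁ ≡ -y₂, so the sum is O.
9P = O, so the order is 9.

9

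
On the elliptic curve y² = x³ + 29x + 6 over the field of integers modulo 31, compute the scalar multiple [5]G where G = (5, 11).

(14, 5)

Repeated addition: build up to 5G.
2G: tangent at (5, 11): λ = (3·5² + 29)/(2·11) ≡ 11/22. 22⁻¹ ≡ 24 (mod 31), so λ ≡ 11·24 ≡ 16.
  x = λ² - 5 - 5 = 256 - 10 ≡ 29; y = λ·(5 - 29) - 11 ≡ 8. → (29, 8)
3G: (29, 8) + (5, 11). λ = (11 - 8)/(5 - 29) ≡ 3/7 mod 31. 7⁻¹ ≡ 9 (mod 31) since 7·9 = 63 ≡ 1, so λ ≡ 27.
  x = λ² - 29 - 5 = 729 - 34 ≡ 13; y = λ·(29 - 13) - 8 ≡ 21. → (13, 21)
4G: (13, 21) + (5, 11). λ = (11 - 21)/(5 - 13) ≡ 21/23 mod 31. 23⁻¹ ≡ 27 (mod 31), so λ ≡ 9.
  x = λ² - 13 - 5 = 81 - 18 ≡ 1; y = λ·(13 - 1) - 21 ≡ 25. → (1, 25)
5G: (1, 25) + (5, 11). λ = (11 - 25)/(5 - 1) ≡ 17/4 mod 31. 4⁻¹ ≡ 8 (mod 31), so λ ≡ 12.
  x = λ² - 1 - 5 = 144 - 6 ≡ 14; y = λ·(1 - 14) - 25 ≡ 5. → (14, 5)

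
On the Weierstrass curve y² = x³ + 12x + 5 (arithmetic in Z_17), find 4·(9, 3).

Write Q = (9, 3).
Double-and-add on 4 = (100)₂. Start with Q = (9, 3) for the leading 1-bit.
double: tangent at (9, 3): λ = (3·9² + 12)/(2·3) ≡ 0/6. 6⁻¹ ≡ 3 (mod 17), so λ ≡ 0·3 ≡ 0.
  x = λ² - 9 - 9 = 0 - 18 ≡ 16; y = λ·(9 - 16) - 3 ≡ 14. → (16, 14)
double: tangent at (16, 14): λ = (3·16² + 12)/(2·14) ≡ 15/11. 11⁻¹ ≡ 14 (mod 17), so λ ≡ 15·14 ≡ 6.
  x = λ² - 16 - 16 = 36 - 32 ≡ 4; y = λ·(16 - 4) - 14 ≡ 7. → (4, 7)

(4, 7)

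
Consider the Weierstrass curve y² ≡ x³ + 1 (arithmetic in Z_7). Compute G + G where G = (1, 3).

tangent at (1, 3): λ = (3·1² + 0)/(2·3) ≡ 3/6. 6⁻¹ ≡ 6 (mod 7) since 6·6 = 36 ≡ 1, so λ ≡ 3·6 ≡ 4.
  x = λ² - 1 - 1 = 16 - 2 ≡ 0; y = λ·(1 - 0) - 3 ≡ 1. → (0, 1)

(0, 1)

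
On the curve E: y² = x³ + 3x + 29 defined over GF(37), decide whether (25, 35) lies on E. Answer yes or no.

yes

y² = 35² ≡ 4; x³ + 3x + 29 = 15729 ≡ 4 (mod 37). 4 = 4.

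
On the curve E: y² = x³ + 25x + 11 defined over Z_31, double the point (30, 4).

(22, 24)

tangent at (30, 4): λ = (3·30² + 25)/(2·4) ≡ 28/8. 8⁻¹ ≡ 4 (mod 31) since 8·4 = 32 ≡ 1, so λ ≡ 28·4 ≡ 19.
  x = λ² - 30 - 30 = 361 - 60 ≡ 22; y = λ·(30 - 22) - 4 ≡ 24. → (22, 24)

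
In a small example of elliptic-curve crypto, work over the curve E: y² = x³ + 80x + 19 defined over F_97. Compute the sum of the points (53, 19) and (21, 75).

(53, 19) + (21, 75). λ = (75 - 19)/(21 - 53) ≡ 56/65 mod 97. 65⁻¹ ≡ 3 (mod 97), so λ ≡ 71.
  x = λ² - 53 - 21 = 5041 - 74 ≡ 20; y = λ·(53 - 20) - 19 ≡ 93. → (20, 93)

(20, 93)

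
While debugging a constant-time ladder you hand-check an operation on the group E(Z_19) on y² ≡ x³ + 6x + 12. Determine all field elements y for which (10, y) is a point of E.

none

x³ + 6x + 12 = 1072 ≡ 8 (mod 19).
8 is a non-residue mod 19; no y exists.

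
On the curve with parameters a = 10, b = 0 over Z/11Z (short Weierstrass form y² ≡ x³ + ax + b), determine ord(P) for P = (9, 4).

2P: tangent at (9, 4): λ = (3·9² + 10)/(2·4) ≡ 0/8. 8⁻¹ ≡ 7 (mod 11), so λ ≡ 0·7 ≡ 0.
  x = λ² - 9 - 9 = 0 - 18 ≡ 4; y = λ·(9 - 4) - 4 ≡ 7. → (4, 7)
3P: (4, 7) + (9, 4). λ = (4 - 7)/(9 - 4) ≡ 8/5 mod 11. 5⁻¹ ≡ 9 (mod 11), so λ ≡ 6.
  x = λ² - 4 - 9 = 36 - 13 ≡ 1; y = λ·(4 - 1) - 7 ≡ 0. → (1, 0)
4P: (1, 0) + (9, 4). λ = (4 - 0)/(9 - 1) ≡ 4/8 mod 11. 8⁻¹ ≡ 7 (mod 11), so λ ≡ 6.
  x = λ² - 1 - 9 = 36 - 10 ≡ 4; y = λ·(1 - 4) - 0 ≡ 4. → (4, 4)
5P: (4, 4) + (9, 4). λ = (4 - 4)/(9 - 4) ≡ 0/5 mod 11. 5⁻¹ ≡ 9 (mod 11) since 5·9 = 45 ≡ 1, so λ ≡ 0.
  x = λ² - 4 - 9 = 0 - 13 ≡ 9; y = λ·(4 - 9) - 4 ≡ 7. → (9, 7)
6P: (9, 7) + (9, 4): same x and y₁ ≡ -y₂, so the sum is O.
6P = O, so the order is 6.

6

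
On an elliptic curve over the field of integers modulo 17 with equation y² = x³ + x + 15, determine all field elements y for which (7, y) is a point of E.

x³ + 1x + 15 = 365 ≡ 8 (mod 17).
Square roots of 8 mod 17: 5 and 12 (since 5² = 25 ≡ 8).

5, 12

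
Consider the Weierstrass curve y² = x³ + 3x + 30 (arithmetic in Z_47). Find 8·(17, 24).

(45, 43)

Write Q = (17, 24).
Repeated addition: build up to 8Q.
2Q: tangent at (17, 24): λ = (3·17² + 3)/(2·24) ≡ 24/1. 1⁻¹ ≡ 1 (mod 47) since 1·1 = 1 ≡ 1, so λ ≡ 24·1 ≡ 24.
  x = λ² - 17 - 17 = 576 - 34 ≡ 25; y = λ·(17 - 25) - 24 ≡ 19. → (25, 19)
3Q: (25, 19) + (17, 24). λ = (24 - 19)/(17 - 25) ≡ 5/39 mod 47. 39⁻¹ ≡ 41 (mod 47), so λ ≡ 17.
  x = λ² - 25 - 17 = 289 - 42 ≡ 12; y = λ·(25 - 12) - 19 ≡ 14. → (12, 14)
4Q: (12, 14) + (17, 24). λ = (24 - 14)/(17 - 12) ≡ 10/5 mod 47. 5⁻¹ ≡ 19 (mod 47) since 5·19 = 95 ≡ 1, so λ ≡ 2.
  x = λ² - 12 - 17 = 4 - 29 ≡ 22; y = λ·(12 - 22) - 14 ≡ 13. → (22, 13)
5Q: (22, 13) + (17, 24). λ = (24 - 13)/(17 - 22) ≡ 11/42 mod 47. 42⁻¹ ≡ 28 (mod 47) since 42·28 = 1176 ≡ 1, so λ ≡ 26.
  x = λ² - 22 - 17 = 676 - 39 ≡ 26; y = λ·(22 - 26) - 13 ≡ 24. → (26, 24)
6Q: (26, 24) + (17, 24). λ = (24 - 24)/(17 - 26) ≡ 0/38 mod 47. 38⁻¹ ≡ 26 (mod 47), so λ ≡ 0.
  x = λ² - 26 - 17 = 0 - 43 ≡ 4; y = λ·(26 - 4) - 24 ≡ 23. → (4, 23)
7Q: (4, 23) + (17, 24). λ = (24 - 23)/(17 - 4) ≡ 1/13 mod 47. 13⁻¹ ≡ 29 (mod 47), so λ ≡ 29.
  x = λ² - 4 - 17 = 841 - 21 ≡ 21; y = λ·(4 - 21) - 23 ≡ 1. → (21, 1)
8Q: (21, 1) + (17, 24). λ = (24 - 1)/(17 - 21) ≡ 23/43 mod 47. 43⁻¹ ≡ 35 (mod 47) since 43·35 = 1505 ≡ 1, so λ ≡ 6.
  x = λ² - 21 - 17 = 36 - 38 ≡ 45; y = λ·(21 - 45) - 1 ≡ 43. → (45, 43)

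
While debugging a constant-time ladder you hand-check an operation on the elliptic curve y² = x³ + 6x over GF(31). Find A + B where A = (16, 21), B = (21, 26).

(26, 0)

(16, 21) + (21, 26). λ = (26 - 21)/(21 - 16) ≡ 5/5 mod 31. 5⁻¹ ≡ 25 (mod 31) since 5·25 = 125 ≡ 1, so λ ≡ 1.
  x = λ² - 16 - 21 = 1 - 37 ≡ 26; y = λ·(16 - 26) - 21 ≡ 0. → (26, 0)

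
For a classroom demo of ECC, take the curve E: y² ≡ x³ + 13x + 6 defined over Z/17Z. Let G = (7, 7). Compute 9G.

Double-and-add on 9 = (1001)₂. Start with G = (7, 7) for the leading 1-bit.
double: tangent at (7, 7): λ = (3·7² + 13)/(2·7) ≡ 7/14. 14⁻¹ ≡ 11 (mod 17) since 14·11 = 154 ≡ 1, so λ ≡ 7·11 ≡ 9.
  x = λ² - 7 - 7 = 81 - 14 ≡ 16; y = λ·(7 - 16) - 7 ≡ 14. → (16, 14)
double: tangent at (16, 14): λ = (3·16² + 13)/(2·14) ≡ 16/11. 11⁻¹ ≡ 14 (mod 17), so λ ≡ 16·14 ≡ 3.
  x = λ² - 16 - 16 = 9 - 32 ≡ 11; y = λ·(16 - 11) - 14 ≡ 1. → (11, 1)
double: tangent at (11, 1): λ = (3·11² + 13)/(2·1) ≡ 2/2. 2⁻¹ ≡ 9 (mod 17) since 2·9 = 18 ≡ 1, so λ ≡ 2·9 ≡ 1.
  x = λ² - 11 - 11 = 1 - 22 ≡ 13; y = λ·(11 - 13) - 1 ≡ 14. → (13, 14)
add G: (13, 14) + (7, 7). λ = (7 - 14)/(7 - 13) ≡ 10/11 mod 17. 11⁻¹ ≡ 14 (mod 17) since 11·14 = 154 ≡ 1, so λ ≡ 4.
  x = λ² - 13 - 7 = 16 - 20 ≡ 13; y = λ·(13 - 13) - 14 ≡ 3. → (13, 3)

(13, 3)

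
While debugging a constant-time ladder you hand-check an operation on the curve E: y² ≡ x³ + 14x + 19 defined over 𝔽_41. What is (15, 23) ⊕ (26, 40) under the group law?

(40, 39)

(15, 23) + (26, 40). λ = (40 - 23)/(26 - 15) ≡ 17/11 mod 41. 11⁻¹ ≡ 15 (mod 41) since 11·15 = 165 ≡ 1, so λ ≡ 9.
  x = λ² - 15 - 26 = 81 - 41 ≡ 40; y = λ·(15 - 40) - 23 ≡ 39. → (40, 39)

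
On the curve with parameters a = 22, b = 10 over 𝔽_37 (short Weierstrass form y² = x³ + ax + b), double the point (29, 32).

tangent at (29, 32): λ = (3·29² + 22)/(2·32) ≡ 29/27. 27⁻¹ ≡ 11 (mod 37), so λ ≡ 29·11 ≡ 23.
  x = λ² - 29 - 29 = 529 - 58 ≡ 27; y = λ·(29 - 27) - 32 ≡ 14. → (27, 14)

(27, 14)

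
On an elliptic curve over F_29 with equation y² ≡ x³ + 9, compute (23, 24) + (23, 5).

The two points share x = 23 and their y-coordinates satisfy 24 + 5 ≡ 0 (mod 29), so they are inverses. Their sum is the point at infinity.

O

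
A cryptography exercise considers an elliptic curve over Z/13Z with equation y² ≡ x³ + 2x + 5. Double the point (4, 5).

(4, 8)

tangent at (4, 5): λ = (3·4² + 2)/(2·5) ≡ 11/10. 10⁻¹ ≡ 4 (mod 13), so λ ≡ 11·4 ≡ 5.
  x = λ² - 4 - 4 = 25 - 8 ≡ 4; y = λ·(4 - 4) - 5 ≡ 8. → (4, 8)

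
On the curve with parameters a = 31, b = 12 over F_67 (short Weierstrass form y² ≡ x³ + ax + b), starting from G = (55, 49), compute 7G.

Double-and-add on 7 = (111)₂. Start with G = (55, 49) for the leading 1-bit.
double: tangent at (55, 49): λ = (3·55² + 31)/(2·49) ≡ 61/31. 31⁻¹ ≡ 13 (mod 67), so λ ≡ 61·13 ≡ 56.
  x = λ² - 55 - 55 = 3136 - 110 ≡ 11; y = λ·(55 - 11) - 49 ≡ 3. → (11, 3)
add G: (11, 3) + (55, 49). λ = (49 - 3)/(55 - 11) ≡ 46/44 mod 67. 44⁻¹ ≡ 32 (mod 67), so λ ≡ 65.
  x = λ² - 11 - 55 = 4225 - 66 ≡ 5; y = λ·(11 - 5) - 3 ≡ 52. → (5, 52)
double: tangent at (5, 52): λ = (3·5² + 31)/(2·52) ≡ 39/37. 37⁻¹ ≡ 29 (mod 67) since 37·29 = 1073 ≡ 1, so λ ≡ 39·29 ≡ 59.
  x = λ² - 5 - 5 = 3481 - 10 ≡ 54; y = λ·(5 - 54) - 52 ≡ 5. → (54, 5)
add G: (54, 5) + (55, 49). λ = (49 - 5)/(55 - 54) ≡ 44/1 mod 67. 1⁻¹ ≡ 1 (mod 67), so λ ≡ 44.
  x = λ² - 54 - 55 = 1936 - 109 ≡ 18; y = λ·(54 - 18) - 5 ≡ 38. → (18, 38)

(18, 38)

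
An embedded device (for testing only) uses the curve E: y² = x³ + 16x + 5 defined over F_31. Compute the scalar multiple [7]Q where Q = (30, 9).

Double-and-add on 7 = (111)₂. Start with Q = (30, 9) for the leading 1-bit.
double: tangent at (30, 9): λ = (3·30² + 16)/(2·9) ≡ 19/18. 18⁻¹ ≡ 19 (mod 31) since 18·19 = 342 ≡ 1, so λ ≡ 19·19 ≡ 20.
  x = λ² - 30 - 30 = 400 - 60 ≡ 30; y = λ·(30 - 30) - 9 ≡ 22. → (30, 22)
add Q: (30, 22) + (30, 9): same x and y₁ ≡ -y₂, so the sum is the point at infinity.
double: the point at infinity + the point at infinity = the point at infinity (identity).
add Q: the point at infinity + (30, 9) = (30, 9) (identity).

(30, 9)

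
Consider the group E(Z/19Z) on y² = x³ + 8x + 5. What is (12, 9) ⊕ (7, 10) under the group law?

(16, 7)

(12, 9) + (7, 10). λ = (10 - 9)/(7 - 12) ≡ 1/14 mod 19. 14⁻¹ ≡ 15 (mod 19) since 14·15 = 210 ≡ 1, so λ ≡ 15.
  x = λ² - 12 - 7 = 225 - 19 ≡ 16; y = λ·(12 - 16) - 9 ≡ 7. → (16, 7)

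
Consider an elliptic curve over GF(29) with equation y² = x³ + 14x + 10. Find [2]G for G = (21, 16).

tangent at (21, 16): λ = (3·21² + 14)/(2·16) ≡ 3/3. 3⁻¹ ≡ 10 (mod 29), so λ ≡ 3·10 ≡ 1.
  x = λ² - 21 - 21 = 1 - 42 ≡ 17; y = λ·(21 - 17) - 16 ≡ 17. → (17, 17)

(17, 17)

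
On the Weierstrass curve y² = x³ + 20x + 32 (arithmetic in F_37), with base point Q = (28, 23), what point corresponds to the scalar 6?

Double-and-add on 6 = (110)₂. Start with Q = (28, 23) for the leading 1-bit.
double: tangent at (28, 23): λ = (3·28² + 20)/(2·23) ≡ 4/9. 9⁻¹ ≡ 33 (mod 37), so λ ≡ 4·33 ≡ 21.
  x = λ² - 28 - 28 = 441 - 56 ≡ 15; y = λ·(28 - 15) - 23 ≡ 28. → (15, 28)
add Q: (15, 28) + (28, 23). λ = (23 - 28)/(28 - 15) ≡ 32/13 mod 37. 13⁻¹ ≡ 20 (mod 37) since 13·20 = 260 ≡ 1, so λ ≡ 11.
  x = λ² - 15 - 28 = 121 - 43 ≡ 4; y = λ·(15 - 4) - 28 ≡ 19. → (4, 19)
double: tangent at (4, 19): λ = (3·4² + 20)/(2·19) ≡ 31/1. 1⁻¹ ≡ 1 (mod 37) since 1·1 = 1 ≡ 1, so λ ≡ 31·1 ≡ 31.
  x = λ² - 4 - 4 = 961 - 8 ≡ 28; y = λ·(4 - 28) - 19 ≡ 14. → (28, 14)

(28, 14)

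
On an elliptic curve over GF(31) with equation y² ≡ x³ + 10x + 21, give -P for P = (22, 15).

(22, 16)

-(22, 15) = (22, -15 mod 31) = (22, 16).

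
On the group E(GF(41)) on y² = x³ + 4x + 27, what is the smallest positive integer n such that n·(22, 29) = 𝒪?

8

2P: tangent at (22, 29): λ = (3·22² + 4)/(2·29) ≡ 21/17. 17⁻¹ ≡ 29 (mod 41), so λ ≡ 21·29 ≡ 35.
  x = λ² - 22 - 22 = 1225 - 44 ≡ 33; y = λ·(22 - 33) - 29 ≡ 37. → (33, 37)
3P: (33, 37) + (22, 29). λ = (29 - 37)/(22 - 33) ≡ 33/30 mod 41. 30⁻¹ ≡ 26 (mod 41), so λ ≡ 38.
  x = λ² - 33 - 22 = 1444 - 55 ≡ 36; y = λ·(33 - 36) - 37 ≡ 13. → (36, 13)
4P: (36, 13) + (22, 29). λ = (29 - 13)/(22 - 36) ≡ 16/27 mod 41. 27⁻¹ ≡ 38 (mod 41) since 27·38 = 1026 ≡ 1, so λ ≡ 34.
  x = λ² - 36 - 22 = 1156 - 58 ≡ 32; y = λ·(36 - 32) - 13 ≡ 0. → (32, 0)
5P: (32, 0) + (22, 29). λ = (29 - 0)/(22 - 32) ≡ 29/31 mod 41. 31⁻¹ ≡ 4 (mod 41), so λ ≡ 34.
  x = λ² - 32 - 22 = 1156 - 54 ≡ 36; y = λ·(32 - 36) - 0 ≡ 28. → (36, 28)
6P: (36, 28) + (22, 29). λ = (29 - 28)/(22 - 36) ≡ 1/27 mod 41. 27⁻¹ ≡ 38 (mod 41), so λ ≡ 38.
  x = λ² - 36 - 22 = 1444 - 58 ≡ 33; y = λ·(36 - 33) - 28 ≡ 4. → (33, 4)
7P: (33, 4) + (22, 29). λ = (29 - 4)/(22 - 33) ≡ 25/30 mod 41. 30⁻¹ ≡ 26 (mod 41), so λ ≡ 35.
  x = λ² - 33 - 22 = 1225 - 55 ≡ 22; y = λ·(33 - 22) - 4 ≡ 12. → (22, 12)
8P: (22, 12) + (22, 29): same x and y₁ ≡ -y₂, so the sum is 𝒪.
8P = 𝒪, so the order is 8.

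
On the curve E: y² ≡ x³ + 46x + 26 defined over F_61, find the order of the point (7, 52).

2P: tangent at (7, 52): λ = (3·7² + 46)/(2·52) ≡ 10/43. 43⁻¹ ≡ 44 (mod 61), so λ ≡ 10·44 ≡ 13.
  x = λ² - 7 - 7 = 169 - 14 ≡ 33; y = λ·(7 - 33) - 52 ≡ 37. → (33, 37)
3P: (33, 37) + (7, 52). λ = (52 - 37)/(7 - 33) ≡ 15/35 mod 61. 35⁻¹ ≡ 7 (mod 61) since 35·7 = 245 ≡ 1, so λ ≡ 44.
  x = λ² - 33 - 7 = 1936 - 40 ≡ 5; y = λ·(33 - 5) - 37 ≡ 36. → (5, 36)
4P: (5, 36) + (7, 52). λ = (52 - 36)/(7 - 5) ≡ 16/2 mod 61. 2⁻¹ ≡ 31 (mod 61), so λ ≡ 8.
  x = λ² - 5 - 7 = 64 - 12 ≡ 52; y = λ·(5 - 52) - 36 ≡ 15. → (52, 15)
5P: (52, 15) + (7, 52). λ = (52 - 15)/(7 - 52) ≡ 37/16 mod 61. 16⁻¹ ≡ 42 (mod 61) since 16·42 = 672 ≡ 1, so λ ≡ 29.
  x = λ² - 52 - 7 = 841 - 59 ≡ 50; y = λ·(52 - 50) - 15 ≡ 43. → (50, 43)
6P: (50, 43) + (7, 52). λ = (52 - 43)/(7 - 50) ≡ 9/18 mod 61. 18⁻¹ ≡ 17 (mod 61) since 18·17 = 306 ≡ 1, so λ ≡ 31.
  x = λ² - 50 - 7 = 961 - 57 ≡ 50; y = λ·(50 - 50) - 43 ≡ 18. → (50, 18)
7P: (50, 18) + (7, 52). λ = (52 - 18)/(7 - 50) ≡ 34/18 mod 61. 18⁻¹ ≡ 17 (mod 61), so λ ≡ 29.
  x = λ² - 50 - 7 = 841 - 57 ≡ 52; y = λ·(50 - 52) - 18 ≡ 46. → (52, 46)
8P: (52, 46) + (7, 52). λ = (52 - 46)/(7 - 52) ≡ 6/16 mod 61. 16⁻¹ ≡ 42 (mod 61), so λ ≡ 8.
  x = λ² - 52 - 7 = 64 - 59 ≡ 5; y = λ·(52 - 5) - 46 ≡ 25. → (5, 25)
9P: (5, 25) + (7, 52). λ = (52 - 25)/(7 - 5) ≡ 27/2 mod 61. 2⁻¹ ≡ 31 (mod 61), so λ ≡ 44.
  x = λ² - 5 - 7 = 1936 - 12 ≡ 33; y = λ·(5 - 33) - 25 ≡ 24. → (33, 24)
10P: (33, 24) + (7, 52). λ = (52 - 24)/(7 - 33) ≡ 28/35 mod 61. 35⁻¹ ≡ 7 (mod 61), so λ ≡ 13.
  x = λ² - 33 - 7 = 169 - 40 ≡ 7; y = λ·(33 - 7) - 24 ≡ 9. → (7, 9)
11P: (7, 9) + (7, 52): same x and y₁ ≡ -y₂, so the sum is 𝒪.
11P = 𝒪, so the order is 11.

11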